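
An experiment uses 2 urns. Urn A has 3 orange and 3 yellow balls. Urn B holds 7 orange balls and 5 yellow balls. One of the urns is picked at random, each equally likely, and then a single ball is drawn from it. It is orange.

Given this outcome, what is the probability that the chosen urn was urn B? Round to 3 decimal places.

0.538

The likelihood of this draw under each hypothesis: P(data | urn A) = (3/6) = 1/2; P(data | urn B) = (7/12) = 7/12.
The prior-weighted likelihoods are 1/2 · 1/2 = 1/4, 1/2 · 7/12 = 7/24; these sum to 13/24.
Therefore the posterior P(urn B | data) = (7/24) / (13/24) = 7/13.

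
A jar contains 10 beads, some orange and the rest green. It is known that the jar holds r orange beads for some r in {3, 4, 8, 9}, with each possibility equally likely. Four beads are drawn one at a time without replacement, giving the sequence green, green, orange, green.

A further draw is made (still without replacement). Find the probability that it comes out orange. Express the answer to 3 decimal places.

0.405

For each hypothesis, P(data | H) works out to: P(data | r = 3) = (7/10)(6/9)(3/8)(5/7) = 1/8; P(data | r = 4) = (6/10)(5/9)(4/8)(4/7) = 2/21; P(data | r = 8) = (2/10)(1/9)(8/8)(0/7) = 0; P(data | r = 9) = (1/10)(0/9) = 0.
Multiplying each by its prior: 1/4 · 1/8 = 1/32, 1/4 · 2/21 = 1/42, 1/4 · 0 = 0, 1/4 · 0 = 0; these sum to 37/672.
Dividing through by the total gives posterior P(r = 3 | data) = 21/37, P(r = 4 | data) = 16/37, P(r = 8 | data) = 0, P(r = 9 | data) = 0.
Averaging over the posterior, P(orange next | data) = (1/3)(21/37) + (1/2)(16/37) = 15/37.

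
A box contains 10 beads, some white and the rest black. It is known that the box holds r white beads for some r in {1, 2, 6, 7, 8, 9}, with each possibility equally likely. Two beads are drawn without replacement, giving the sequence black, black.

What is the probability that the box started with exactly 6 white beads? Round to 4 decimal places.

Under each hypothesis, the probability of the observed sequence is: P(data | r = 1) = (9/10)(8/9) = 4/5; P(data | r = 2) = (8/10)(7/9) = 28/45; P(data | r = 6) = (4/10)(3/9) = 2/15; P(data | r = 7) = (3/10)(2/9) = 1/15; P(data | r = 8) = (2/10)(1/9) = 1/45; P(data | r = 9) = (1/10)(0/9) = 0.
Multiplying each by its prior: 1/6 · 4/5 = 2/15, 1/6 · 28/45 = 14/135, 1/6 · 2/15 = 1/45, 1/6 · 1/15 = 1/90, 1/6 · 1/45 = 1/270, 1/6 · 0 = 0; summing to 37/135.
So P(r = 6 | data) = (1/45) / (37/135) = 3/37.

0.0811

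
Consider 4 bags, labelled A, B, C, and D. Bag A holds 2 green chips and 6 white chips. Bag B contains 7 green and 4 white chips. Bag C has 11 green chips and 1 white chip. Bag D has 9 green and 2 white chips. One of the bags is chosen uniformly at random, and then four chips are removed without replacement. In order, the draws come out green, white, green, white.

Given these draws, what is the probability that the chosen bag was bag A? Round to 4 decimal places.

Under each hypothesis, the probability of the observed sequence is: P(data | bag A) = (2/8)(6/7)(1/6)(5/5) = 0.035714; P(data | bag B) = (7/11)(4/10)(6/9)(3/8) = 0.063636; P(data | bag C) = (11/12)(1/11)(10/10)(0/9) = 0; P(data | bag D) = (9/11)(2/10)(8/9)(1/8) = 0.018182.
The prior-weighted likelihoods are 1/4 · 0.035714 = 0.0089286, 1/4 · 0.063636 = 0.015909, 1/4 · 0 = 0, 1/4 · 0.018182 = 0.0045455; summing to 0.029383.
By Bayes' rule, P(bag A | data) = (0.0089286) / (0.029383) = 0.30387.

0.3039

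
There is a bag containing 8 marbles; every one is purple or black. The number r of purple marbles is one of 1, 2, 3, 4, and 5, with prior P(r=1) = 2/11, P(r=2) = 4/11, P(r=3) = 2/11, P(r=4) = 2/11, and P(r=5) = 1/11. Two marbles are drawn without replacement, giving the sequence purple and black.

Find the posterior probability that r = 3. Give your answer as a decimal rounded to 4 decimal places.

The likelihood of the observed sequence under each hypothesis: P(data | r = 1) = (1/8)(7/7) = 1/8; P(data | r = 2) = (2/8)(6/7) = 3/14; P(data | r = 3) = (3/8)(5/7) = 15/56; P(data | r = 4) = (4/8)(4/7) = 2/7; P(data | r = 5) = (5/8)(3/7) = 15/56.
The prior-weighted likelihoods are 2/11 · 1/8 = 1/44, 4/11 · 3/14 = 6/77, 2/11 · 15/56 = 15/308, 2/11 · 2/7 = 4/77, 1/11 · 15/56 = 15/616; summing to 139/616.
So P(r = 3 | data) = (15/308) / (139/616) = 30/139.

0.2158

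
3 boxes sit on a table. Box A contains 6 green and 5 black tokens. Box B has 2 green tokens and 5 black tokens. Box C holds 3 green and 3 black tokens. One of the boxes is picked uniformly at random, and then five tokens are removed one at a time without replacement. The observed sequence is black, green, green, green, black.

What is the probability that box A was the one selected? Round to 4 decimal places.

0.4640

The likelihood of the observed sequence under each hypothesis: P(data | box A) = (5/11)(6/10)(5/9)(4/8)(4/7) = 0.04329; P(data | box B) = (5/7)(2/6)(1/5)(0/4) = 0; P(data | box C) = (3/6)(3/5)(2/4)(1/3)(2/2) = 0.05.
Multiplying each by its prior: 1/3 · 0.04329 = 0.01443, 1/3 · 0 = 0, 1/3 · 0.05 = 0.016667; summing to 0.031097.
Hence P(box A | data) = (0.01443) / (0.031097) = 0.46404.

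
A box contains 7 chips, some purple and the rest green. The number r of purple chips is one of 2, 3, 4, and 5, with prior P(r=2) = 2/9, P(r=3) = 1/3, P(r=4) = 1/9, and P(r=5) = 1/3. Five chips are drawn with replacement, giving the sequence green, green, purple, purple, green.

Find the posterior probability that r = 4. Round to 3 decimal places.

0.115

Under each hypothesis, the probability of the observed sequence is: P(data | r = 2) = (5/7)(5/7)(2/7)(2/7)(5/7) = 0.02975; P(data | r = 3) = (4/7)(4/7)(3/7)(3/7)(4/7) = 0.034271; P(data | r = 4) = (3/7)(3/7)(4/7)(4/7)(3/7) = 0.025704; P(data | r = 5) = (2/7)(2/7)(5/7)(5/7)(2/7) = 0.0119.
Multiplying each by its prior: 2/9 · 0.02975 = 0.006611, 1/3 · 0.034271 = 0.011424, 1/9 · 0.025704 = 0.002856, 1/3 · 0.0119 = 0.0039666; these sum to 0.024857.
Therefore the posterior P(r = 4 | data) = (0.002856) / (0.024857) = 0.11489.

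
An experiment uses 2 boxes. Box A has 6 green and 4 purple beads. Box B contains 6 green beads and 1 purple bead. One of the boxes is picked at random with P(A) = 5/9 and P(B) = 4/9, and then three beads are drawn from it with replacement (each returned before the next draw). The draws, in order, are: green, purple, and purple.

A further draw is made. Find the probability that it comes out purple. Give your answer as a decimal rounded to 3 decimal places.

Compute the likelihood of the observed sequence for each case: P(data | box A) = (6/10)(4/10)(4/10) = 0.096; P(data | box B) = (6/7)(1/7)(1/7) = 0.017493.
Weighting by the prior gives 5/9 · 0.096 = 0.053333, 4/9 · 0.017493 = 0.0077745; with total 0.061108.
Normalising, the posterior is P(box A | data) = 0.87277, P(box B | data) = 0.12723.
So P(purple next | data) = Σ P(purple next | H) P(H | data) = (2/5)(0.87277) + (1/7)(0.12723) = 0.36728.

0.367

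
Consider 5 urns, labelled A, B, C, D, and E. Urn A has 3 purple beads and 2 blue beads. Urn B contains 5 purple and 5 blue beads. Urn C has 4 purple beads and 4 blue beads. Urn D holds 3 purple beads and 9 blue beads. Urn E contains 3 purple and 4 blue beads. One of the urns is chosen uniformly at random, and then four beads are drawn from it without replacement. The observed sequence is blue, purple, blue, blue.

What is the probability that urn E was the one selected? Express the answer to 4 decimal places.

Under each hypothesis, the probability of the observed sequence is: P(data | urn A) = (2/5)(3/4)(1/3)(0/2) = 0; P(data | urn B) = (5/10)(5/9)(4/8)(3/7) = 0.059524; P(data | urn C) = (4/8)(4/7)(3/6)(2/5) = 0.057143; P(data | urn D) = (9/12)(3/11)(8/10)(7/9) = 0.12727; P(data | urn E) = (4/7)(3/6)(3/5)(2/4) = 0.085714.
Multiplying each by its prior: 1/5 · 0 = 0, 1/5 · 0.059524 = 0.011905, 1/5 · 0.057143 = 0.011429, 1/5 · 0.12727 = 0.025455, 1/5 · 0.085714 = 0.017143; with total 0.065931.
Therefore the posterior P(urn E | data) = (0.017143) / (0.065931) = 0.26001.

0.2600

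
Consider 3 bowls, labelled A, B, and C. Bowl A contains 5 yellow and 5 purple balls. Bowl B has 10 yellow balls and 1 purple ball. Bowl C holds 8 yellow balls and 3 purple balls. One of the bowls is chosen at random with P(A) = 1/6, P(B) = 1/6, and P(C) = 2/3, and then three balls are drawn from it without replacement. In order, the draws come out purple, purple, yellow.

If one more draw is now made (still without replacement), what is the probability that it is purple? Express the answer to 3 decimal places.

For each hypothesis, P(data | H) works out to: P(data | bowl A) = (5/10)(4/9)(5/8) = 0.13889; P(data | bowl B) = (1/11)(0/10) = 0; P(data | bowl C) = (3/11)(2/10)(8/9) = 0.048485.
Weighting by the prior gives 1/6 · 0.13889 = 0.023148, 1/6 · 0 = 0, 2/3 · 0.048485 = 0.032323; with total 0.055471.
The posterior is then P(bowl A | data) = 0.4173, P(bowl B | data) = 0, P(bowl C | data) = 0.5827.
The predictive probability is P(purple next | data) = (3/7)(0.4173) + (1/8)(0.5827) = 0.25168.

0.252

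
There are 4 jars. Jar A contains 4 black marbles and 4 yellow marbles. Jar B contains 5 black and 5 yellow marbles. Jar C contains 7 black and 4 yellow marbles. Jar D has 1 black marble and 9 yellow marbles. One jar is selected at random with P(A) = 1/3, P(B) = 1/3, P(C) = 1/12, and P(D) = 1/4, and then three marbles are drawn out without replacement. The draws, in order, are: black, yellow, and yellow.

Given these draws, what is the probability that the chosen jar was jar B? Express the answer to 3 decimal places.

Under each hypothesis, the probability of the observed sequence is: P(data | jar A) = (4/8)(4/7)(3/6) = 0.14286; P(data | jar B) = (5/10)(5/9)(4/8) = 0.13889; P(data | jar C) = (7/11)(4/10)(3/9) = 0.084848; P(data | jar D) = (1/10)(9/9)(8/8) = 0.1.
The prior-weighted likelihoods are 1/3 · 0.14286 = 0.047619, 1/3 · 0.13889 = 0.046296, 1/12 · 0.084848 = 0.0070707, 1/4 · 0.1 = 0.025; these sum to 0.12599.
Hence P(jar B | data) = (0.046296) / (0.12599) = 0.36747.

0.367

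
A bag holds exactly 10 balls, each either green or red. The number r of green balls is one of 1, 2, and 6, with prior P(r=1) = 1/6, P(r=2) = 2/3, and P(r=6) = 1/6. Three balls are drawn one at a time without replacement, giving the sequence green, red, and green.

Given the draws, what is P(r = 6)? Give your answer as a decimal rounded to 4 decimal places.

Compute the likelihood of the observed sequence for each case: P(data | r = 1) = (1/10)(9/9)(0/8) = 0; P(data | r = 2) = (2/10)(8/9)(1/8) = 1/45; P(data | r = 6) = (6/10)(4/9)(5/8) = 1/6.
The prior-weighted likelihoods are 1/6 · 0 = 0, 2/3 · 1/45 = 2/135, 1/6 · 1/6 = 1/36; with total 23/540.
Therefore the posterior P(r = 6 | data) = (1/36) / (23/540) = 15/23.

0.6522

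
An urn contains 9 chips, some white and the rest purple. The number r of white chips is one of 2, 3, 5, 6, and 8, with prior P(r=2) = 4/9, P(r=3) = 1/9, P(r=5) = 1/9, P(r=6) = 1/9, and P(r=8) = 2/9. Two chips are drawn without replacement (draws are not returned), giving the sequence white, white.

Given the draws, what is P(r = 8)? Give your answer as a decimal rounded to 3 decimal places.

Compute the likelihood of the observed sequence for each case: P(data | r = 2) = (2/9)(1/8) = 1/36; P(data | r = 3) = (3/9)(2/8) = 1/12; P(data | r = 5) = (5/9)(4/8) = 5/18; P(data | r = 6) = (6/9)(5/8) = 5/12; P(data | r = 8) = (8/9)(7/8) = 7/9.
Multiplying each by its prior: 4/9 · 1/36 = 1/81, 1/9 · 1/12 = 1/108, 1/9 · 5/18 = 5/162, 1/9 · 5/12 = 5/108, 2/9 · 7/9 = 14/81; summing to 22/81.
So P(r = 8 | data) = (14/81) / (22/81) = 7/11.

0.636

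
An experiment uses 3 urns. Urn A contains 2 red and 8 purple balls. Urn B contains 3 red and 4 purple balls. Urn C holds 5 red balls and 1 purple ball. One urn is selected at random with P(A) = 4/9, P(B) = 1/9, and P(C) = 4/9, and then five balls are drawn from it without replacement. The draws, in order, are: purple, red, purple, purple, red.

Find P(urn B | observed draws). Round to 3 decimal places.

For each hypothesis, P(data | H) works out to: P(data | urn A) = (8/10)(2/9)(7/8)(6/7)(1/6) = 0.022222; P(data | urn B) = (4/7)(3/6)(3/5)(2/4)(2/3) = 0.057143; P(data | urn C) = (1/6)(5/5)(0/4) = 0.
The prior-weighted likelihoods are 4/9 · 0.022222 = 0.0098765, 1/9 · 0.057143 = 0.0063492, 4/9 · 0 = 0; summing to 0.016226.
By Bayes' rule, P(urn B | data) = (0.0063492) / (0.016226) = 0.3913.

0.391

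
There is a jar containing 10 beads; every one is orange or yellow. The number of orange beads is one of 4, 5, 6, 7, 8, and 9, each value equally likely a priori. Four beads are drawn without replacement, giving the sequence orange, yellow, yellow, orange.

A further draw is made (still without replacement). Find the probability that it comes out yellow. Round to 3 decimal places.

0.406

For each hypothesis, P(data | H) works out to: P(data | r = 4) = (4/10)(6/9)(5/8)(3/7) = 0.071429; P(data | r = 5) = (5/10)(5/9)(4/8)(4/7) = 0.079365; P(data | r = 6) = (6/10)(4/9)(3/8)(5/7) = 0.071429; P(data | r = 7) = (7/10)(3/9)(2/8)(6/7) = 0.05; P(data | r = 8) = (8/10)(2/9)(1/8)(7/7) = 0.022222; P(data | r = 9) = (9/10)(1/9)(0/8) = 0.
Multiplying each by its prior: 1/6 · 0.071429 = 0.011905, 1/6 · 0.079365 = 0.013228, 1/6 · 0.071429 = 0.011905, 1/6 · 0.05 = 0.0083333, 1/6 · 0.022222 = 0.0037037, 1/6 · 0 = 0; summing to 0.049074.
The posterior is then P(r = 4 | data) = 0.24259, P(r = 5 | data) = 0.26954, P(r = 6 | data) = 0.24259, P(r = 7 | data) = 0.16981, P(r = 8 | data) = 0.075472, P(r = 9 | data) = 0.
So P(yellow next | data) = Σ P(yellow next | H) P(H | data) = (2/3)(0.24259) + (1/2)(0.26954) + (1/3)(0.24259) + (1/6)(0.16981) + (0)(0.075472) = 0.40566.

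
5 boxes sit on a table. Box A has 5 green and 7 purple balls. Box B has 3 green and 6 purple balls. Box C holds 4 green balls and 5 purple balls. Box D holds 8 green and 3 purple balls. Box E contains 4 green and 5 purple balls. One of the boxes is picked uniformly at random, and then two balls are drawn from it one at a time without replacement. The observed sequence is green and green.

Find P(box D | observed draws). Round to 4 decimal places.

Under each hypothesis, the probability of the observed sequence is: P(data | box A) = (5/12)(4/11) = 0.15152; P(data | box B) = (3/9)(2/8) = 0.083333; P(data | box C) = (4/9)(3/8) = 0.16667; P(data | box D) = (8/11)(7/10) = 0.50909; P(data | box E) = (4/9)(3/8) = 0.16667.
Weighting by the prior gives 1/5 · 0.15152 = 0.030303, 1/5 · 0.083333 = 0.016667, 1/5 · 0.16667 = 0.033333, 1/5 · 0.50909 = 0.10182, 1/5 · 0.16667 = 0.033333; these sum to 0.21545.
Therefore the posterior P(box D | data) = (0.10182) / (0.21545) = 0.47257.

0.4726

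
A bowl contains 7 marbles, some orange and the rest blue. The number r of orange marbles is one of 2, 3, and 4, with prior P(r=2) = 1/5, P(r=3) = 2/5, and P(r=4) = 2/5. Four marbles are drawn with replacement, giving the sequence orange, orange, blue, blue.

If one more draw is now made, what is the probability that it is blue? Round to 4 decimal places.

0.5317

Under each hypothesis, the probability of the observed sequence is: P(data | r = 2) = (2/7)(2/7)(5/7)(5/7) = 0.041649; P(data | r = 3) = (3/7)(3/7)(4/7)(4/7) = 0.059975; P(data | r = 4) = (4/7)(4/7)(3/7)(3/7) = 0.059975.
The prior-weighted likelihoods are 1/5 · 0.041649 = 0.0083299, 2/5 · 0.059975 = 0.02399, 2/5 · 0.059975 = 0.02399; with total 0.05631.
The posterior is then P(r = 2 | data) = 0.14793, P(r = 3 | data) = 0.42604, P(r = 4 | data) = 0.42604.
Averaging over the posterior, P(blue next | data) = (5/7)(0.14793) + (4/7)(0.42604) + (3/7)(0.42604) = 0.5317.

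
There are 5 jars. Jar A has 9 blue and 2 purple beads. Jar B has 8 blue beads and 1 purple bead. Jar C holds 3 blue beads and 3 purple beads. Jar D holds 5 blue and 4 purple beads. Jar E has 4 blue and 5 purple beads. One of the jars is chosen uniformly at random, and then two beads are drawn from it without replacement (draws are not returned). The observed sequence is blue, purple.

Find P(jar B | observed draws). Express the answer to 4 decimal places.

Compute the likelihood of the observed sequence for each case: P(data | jar A) = (9/11)(2/10) = 0.16364; P(data | jar B) = (8/9)(1/8) = 0.11111; P(data | jar C) = (3/6)(3/5) = 0.3; P(data | jar D) = (5/9)(4/8) = 0.27778; P(data | jar E) = (4/9)(5/8) = 0.27778.
The prior-weighted likelihoods are 1/5 · 0.16364 = 0.032727, 1/5 · 0.11111 = 0.022222, 1/5 · 0.3 = 0.06, 1/5 · 0.27778 = 0.055556, 1/5 · 0.27778 = 0.055556; these sum to 0.22606.
So P(jar B | data) = (0.022222) / (0.22606) = 0.098302.

0.0983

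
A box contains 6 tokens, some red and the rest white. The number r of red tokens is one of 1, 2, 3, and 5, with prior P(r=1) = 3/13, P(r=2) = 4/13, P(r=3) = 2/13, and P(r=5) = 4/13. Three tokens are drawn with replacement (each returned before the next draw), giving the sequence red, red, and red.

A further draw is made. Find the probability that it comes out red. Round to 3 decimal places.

0.772

The likelihood of the observed sequence under each hypothesis: P(data | r = 1) = (1/6)(1/6)(1/6) = 0.0046296; P(data | r = 2) = (2/6)(2/6)(2/6) = 0.037037; P(data | r = 3) = (3/6)(3/6)(3/6) = 0.125; P(data | r = 5) = (5/6)(5/6)(5/6) = 0.5787.
The prior-weighted likelihoods are 3/13 · 0.0046296 = 0.0010684, 4/13 · 0.037037 = 0.011396, 2/13 · 0.125 = 0.019231, 4/13 · 0.5787 = 0.17806; with total 0.20976.
The posterior is then P(r = 1 | data) = 0.0050934, P(r = 2 | data) = 0.054329, P(r = 3 | data) = 0.091681, P(r = 5 | data) = 0.8489.
Averaging over the posterior, P(red next | data) = (1/6)(0.0050934) + (1/3)(0.054329) + (1/2)(0.091681) + (5/6)(0.8489) = 0.77221.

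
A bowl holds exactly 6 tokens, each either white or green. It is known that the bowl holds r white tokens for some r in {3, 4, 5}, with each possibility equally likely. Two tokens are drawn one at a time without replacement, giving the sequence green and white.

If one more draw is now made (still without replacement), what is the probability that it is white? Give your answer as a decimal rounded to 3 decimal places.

0.705

Under each hypothesis, the probability of the observed sequence is: P(data | r = 3) = (3/6)(3/5) = 3/10; P(data | r = 4) = (2/6)(4/5) = 4/15; P(data | r = 5) = (1/6)(5/5) = 1/6.
The prior-weighted likelihoods are 1/3 · 3/10 = 1/10, 1/3 · 4/15 = 4/45, 1/3 · 1/6 = 1/18; with total 11/45.
Normalising, the posterior is P(r = 3 | data) = 9/22, P(r = 4 | data) = 4/11, P(r = 5 | data) = 5/22.
Averaging over the posterior, P(white next | data) = (1/2)(9/22) + (3/4)(4/11) + (1)(5/22) = 31/44.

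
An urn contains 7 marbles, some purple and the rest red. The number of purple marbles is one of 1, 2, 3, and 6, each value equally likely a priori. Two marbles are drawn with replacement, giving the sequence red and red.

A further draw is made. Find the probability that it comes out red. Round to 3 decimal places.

0.744

Compute the likelihood of the observed sequence for each case: P(data | r = 1) = (6/7)(6/7) = 36/49; P(data | r = 2) = (5/7)(5/7) = 25/49; P(data | r = 3) = (4/7)(4/7) = 16/49; P(data | r = 6) = (1/7)(1/7) = 1/49.
Weighting by the prior gives 1/4 · 36/49 = 9/49, 1/4 · 25/49 = 25/196, 1/4 · 16/49 = 4/49, 1/4 · 1/49 = 1/196; these sum to 39/98.
The posterior is then P(r = 1 | data) = 6/13, P(r = 2 | data) = 25/78, P(r = 3 | data) = 8/39, P(r = 6 | data) = 1/78.
Averaging over the posterior, P(red next | data) = (6/7)(6/13) + (5/7)(25/78) + (4/7)(8/39) + (1/7)(1/78) = 29/39.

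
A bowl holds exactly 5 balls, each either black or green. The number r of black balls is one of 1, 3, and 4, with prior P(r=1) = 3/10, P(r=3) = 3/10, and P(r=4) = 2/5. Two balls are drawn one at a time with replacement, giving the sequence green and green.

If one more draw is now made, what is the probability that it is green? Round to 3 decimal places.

Under each hypothesis, the probability of the observed sequence is: P(data | r = 1) = (4/5)(4/5) = 16/25; P(data | r = 3) = (2/5)(2/5) = 4/25; P(data | r = 4) = (1/5)(1/5) = 1/25.
The prior-weighted likelihoods are 3/10 · 16/25 = 24/125, 3/10 · 4/25 = 6/125, 2/5 · 1/25 = 2/125; with total 32/125.
Dividing through by the total gives posterior P(r = 1 | data) = 3/4, P(r = 3 | data) = 3/16, P(r = 4 | data) = 1/16.
So P(green next | data) = Σ P(green next | H) P(H | data) = (4/5)(3/4) + (2/5)(3/16) + (1/5)(1/16) = 11/16.

0.688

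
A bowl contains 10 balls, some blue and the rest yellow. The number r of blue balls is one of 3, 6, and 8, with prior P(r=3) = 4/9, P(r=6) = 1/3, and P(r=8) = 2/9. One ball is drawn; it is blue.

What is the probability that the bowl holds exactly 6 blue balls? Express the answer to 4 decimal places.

0.3913

The likelihood of this draw under each hypothesis: P(data | r = 3) = (3/10) = 3/10; P(data | r = 6) = (6/10) = 3/5; P(data | r = 8) = (8/10) = 4/5.
Multiplying each by its prior: 4/9 · 3/10 = 2/15, 1/3 · 3/5 = 1/5, 2/9 · 4/5 = 8/45; with total 23/45.
Therefore the posterior P(r = 6 | data) = (1/5) / (23/45) = 9/23.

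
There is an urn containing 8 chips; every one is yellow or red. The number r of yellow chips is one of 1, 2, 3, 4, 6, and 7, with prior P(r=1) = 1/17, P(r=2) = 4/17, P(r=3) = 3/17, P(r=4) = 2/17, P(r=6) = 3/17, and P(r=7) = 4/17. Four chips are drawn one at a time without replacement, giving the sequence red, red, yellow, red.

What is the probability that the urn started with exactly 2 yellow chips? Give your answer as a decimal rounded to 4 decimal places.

0.5047

The likelihood of the observed sequence under each hypothesis: P(data | r = 1) = (7/8)(6/7)(1/6)(5/5) = 0.125; P(data | r = 2) = (6/8)(5/7)(2/6)(4/5) = 0.14286; P(data | r = 3) = (5/8)(4/7)(3/6)(3/5) = 0.10714; P(data | r = 4) = (4/8)(3/7)(4/6)(2/5) = 0.057143; P(data | r = 6) = (2/8)(1/7)(6/6)(0/5) = 0; P(data | r = 7) = (1/8)(0/7) = 0.
The prior-weighted likelihoods are 1/17 · 0.125 = 0.0073529, 4/17 · 0.14286 = 0.033613, 3/17 · 0.10714 = 0.018908, 2/17 · 0.057143 = 0.0067227, 3/17 · 0 = 0, 4/17 · 0 = 0; with total 0.066597.
So P(r = 2 | data) = (0.033613) / (0.066597) = 0.50473.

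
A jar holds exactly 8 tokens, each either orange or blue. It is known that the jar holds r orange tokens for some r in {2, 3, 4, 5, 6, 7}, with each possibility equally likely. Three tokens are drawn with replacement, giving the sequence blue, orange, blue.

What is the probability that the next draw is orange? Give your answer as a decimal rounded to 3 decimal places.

0.454

The likelihood of the observed sequence under each hypothesis: P(data | r = 2) = (6/8)(2/8)(6/8) = 0.14062; P(data | r = 3) = (5/8)(3/8)(5/8) = 0.14648; P(data | r = 4) = (4/8)(4/8)(4/8) = 0.125; P(data | r = 5) = (3/8)(5/8)(3/8) = 0.087891; P(data | r = 6) = (2/8)(6/8)(2/8) = 0.046875; P(data | r = 7) = (1/8)(7/8)(1/8) = 0.013672.
Multiplying each by its prior: 1/6 · 0.14062 = 0.023438, 1/6 · 0.14648 = 0.024414, 1/6 · 0.125 = 0.020833, 1/6 · 0.087891 = 0.014648, 1/6 · 0.046875 = 0.0078125, 1/6 · 0.013672 = 0.0022786; summing to 0.093424.
The posterior is then P(r = 2 | data) = 0.25087, P(r = 3 | data) = 0.26132, P(r = 4 | data) = 0.223, P(r = 5 | data) = 0.15679, P(r = 6 | data) = 0.083624, P(r = 7 | data) = 0.02439.
So P(orange next | data) = Σ P(orange next | H) P(H | data) = (1/4)(0.25087) + (3/8)(0.26132) + (1/2)(0.223) + (5/8)(0.15679) + (3/4)(0.083624) + (7/8)(0.02439) = 0.45427.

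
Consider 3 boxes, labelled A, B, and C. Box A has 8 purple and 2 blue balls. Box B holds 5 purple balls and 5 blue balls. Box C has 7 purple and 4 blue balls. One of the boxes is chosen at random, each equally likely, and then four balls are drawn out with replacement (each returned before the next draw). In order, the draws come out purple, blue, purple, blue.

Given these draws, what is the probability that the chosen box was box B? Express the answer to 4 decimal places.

Compute the likelihood of the observed sequence for each case: P(data | box A) = (8/10)(2/10)(8/10)(2/10) = 0.0256; P(data | box B) = (5/10)(5/10)(5/10)(5/10) = 0.0625; P(data | box C) = (7/11)(4/11)(7/11)(4/11) = 0.053548.
The prior-weighted likelihoods are 1/3 · 0.0256 = 0.0085333, 1/3 · 0.0625 = 0.020833, 1/3 · 0.053548 = 0.017849; with total 0.047216.
Hence P(box B | data) = (0.020833) / (0.047216) = 0.44123.

0.4412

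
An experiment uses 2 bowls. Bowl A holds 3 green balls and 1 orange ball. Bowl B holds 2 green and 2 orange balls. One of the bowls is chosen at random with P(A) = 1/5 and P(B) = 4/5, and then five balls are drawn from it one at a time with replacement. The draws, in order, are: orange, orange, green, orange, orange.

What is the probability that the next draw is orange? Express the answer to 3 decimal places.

For each hypothesis, P(data | H) works out to: P(data | bowl A) = (1/4)(1/4)(3/4)(1/4)(1/4) = 0.0029297; P(data | bowl B) = (2/4)(2/4)(2/4)(2/4)(2/4) = 0.03125.
Weighting by the prior gives 1/5 · 0.0029297 = 0.00058594, 4/5 · 0.03125 = 0.025; summing to 0.025586.
Normalising, the posterior is P(bowl A | data) = 0.022901, P(bowl B | data) = 0.9771.
So P(orange next | data) = Σ P(orange next | H) P(H | data) = (1/4)(0.022901) + (1/2)(0.9771) = 0.49427.

0.494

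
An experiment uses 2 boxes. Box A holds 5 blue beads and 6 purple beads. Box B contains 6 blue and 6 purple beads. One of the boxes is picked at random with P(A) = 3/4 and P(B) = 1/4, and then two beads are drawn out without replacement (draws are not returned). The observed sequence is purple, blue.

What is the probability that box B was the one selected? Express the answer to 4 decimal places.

0.2500

The likelihood of the observed sequence under each hypothesis: P(data | box A) = (6/11)(5/10) = 3/11; P(data | box B) = (6/12)(6/11) = 3/11.
Multiplying each by its prior: 3/4 · 3/11 = 9/44, 1/4 · 3/11 = 3/44; with total 3/11.
By Bayes' rule, P(box B | data) = (3/44) / (3/11) = 1/4.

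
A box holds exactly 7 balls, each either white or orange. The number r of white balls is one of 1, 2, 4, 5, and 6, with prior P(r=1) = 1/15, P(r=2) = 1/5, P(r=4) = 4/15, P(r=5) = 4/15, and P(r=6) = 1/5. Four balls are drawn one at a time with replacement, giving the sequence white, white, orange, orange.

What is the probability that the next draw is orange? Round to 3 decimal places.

0.438

For each hypothesis, P(data | H) works out to: P(data | r = 1) = (1/7)(1/7)(6/7)(6/7) = 0.014994; P(data | r = 2) = (2/7)(2/7)(5/7)(5/7) = 0.041649; P(data | r = 4) = (4/7)(4/7)(3/7)(3/7) = 0.059975; P(data | r = 5) = (5/7)(5/7)(2/7)(2/7) = 0.041649; P(data | r = 6) = (6/7)(6/7)(1/7)(1/7) = 0.014994.
Weighting by the prior gives 1/15 · 0.014994 = 0.00099958, 1/5 · 0.041649 = 0.0083299, 4/15 · 0.059975 = 0.015993, 4/15 · 0.041649 = 0.011106, 1/5 · 0.014994 = 0.0029988; summing to 0.039428.
Normalising, the posterior is P(r = 1 | data) = 0.025352, P(r = 2 | data) = 0.21127, P(r = 4 | data) = 0.40563, P(r = 5 | data) = 0.28169, P(r = 6 | data) = 0.076056.
So P(orange next | data) = Σ P(orange next | H) P(H | data) = (6/7)(0.025352) + (5/7)(0.21127) + (3/7)(0.40563) + (2/7)(0.28169) + (1/7)(0.076056) = 0.43783.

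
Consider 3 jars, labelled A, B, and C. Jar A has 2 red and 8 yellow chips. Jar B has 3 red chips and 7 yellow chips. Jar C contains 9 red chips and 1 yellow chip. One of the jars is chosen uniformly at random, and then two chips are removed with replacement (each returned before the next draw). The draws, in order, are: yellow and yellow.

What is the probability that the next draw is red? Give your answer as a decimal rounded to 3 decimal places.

Compute the likelihood of the observed sequence for each case: P(data | jar A) = (8/10)(8/10) = 16/25; P(data | jar B) = (7/10)(7/10) = 49/100; P(data | jar C) = (1/10)(1/10) = 1/100.
The prior-weighted likelihoods are 1/3 · 16/25 = 16/75, 1/3 · 49/100 = 49/300, 1/3 · 1/100 = 1/300; summing to 19/50.
Dividing through by the total gives posterior P(jar A | data) = 32/57, P(jar B | data) = 49/114, P(jar C | data) = 1/114.
Averaging over the posterior, P(red next | data) = (1/5)(32/57) + (3/10)(49/114) + (9/10)(1/114) = 71/285.

0.249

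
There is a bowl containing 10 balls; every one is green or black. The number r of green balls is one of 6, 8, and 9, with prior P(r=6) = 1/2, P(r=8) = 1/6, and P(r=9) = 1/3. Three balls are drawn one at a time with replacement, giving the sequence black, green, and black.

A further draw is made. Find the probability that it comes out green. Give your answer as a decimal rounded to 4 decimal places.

0.6349

Under each hypothesis, the probability of the observed sequence is: P(data | r = 6) = (4/10)(6/10)(4/10) = 0.096; P(data | r = 8) = (2/10)(8/10)(2/10) = 0.032; P(data | r = 9) = (1/10)(9/10)(1/10) = 0.009.
Multiplying each by its prior: 1/2 · 0.096 = 0.048, 1/6 · 0.032 = 0.0053333, 1/3 · 0.009 = 0.003; with total 0.056333.
The posterior is then P(r = 6 | data) = 0.85207, P(r = 8 | data) = 0.094675, P(r = 9 | data) = 0.053254.
Averaging over the posterior, P(green next | data) = (3/5)(0.85207) + (4/5)(0.094675) + (9/10)(0.053254) = 0.63491.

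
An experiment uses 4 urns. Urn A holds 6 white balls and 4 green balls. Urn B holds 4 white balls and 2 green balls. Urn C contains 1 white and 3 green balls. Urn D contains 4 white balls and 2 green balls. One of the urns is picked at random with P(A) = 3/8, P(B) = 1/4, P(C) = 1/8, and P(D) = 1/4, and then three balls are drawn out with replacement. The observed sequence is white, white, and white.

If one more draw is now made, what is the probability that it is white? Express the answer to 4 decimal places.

The likelihood of the observed sequence under each hypothesis: P(data | urn A) = (6/10)(6/10)(6/10) = 0.216; P(data | urn B) = (4/6)(4/6)(4/6) = 0.2963; P(data | urn C) = (1/4)(1/4)(1/4) = 0.015625; P(data | urn D) = (4/6)(4/6)(4/6) = 0.2963.
Weighting by the prior gives 3/8 · 0.216 = 0.081, 1/4 · 0.2963 = 0.074074, 1/8 · 0.015625 = 0.0019531, 1/4 · 0.2963 = 0.074074; with total 0.2311.
Dividing through by the total gives posterior P(urn A | data) = 0.3505, P(urn B | data) = 0.32053, P(urn C | data) = 0.0084514, P(urn D | data) = 0.32053.
Averaging over the posterior, P(white next | data) = (3/5)(0.3505) + (2/3)(0.32053) + (1/4)(0.0084514) + (2/3)(0.32053) = 0.63978.

0.6398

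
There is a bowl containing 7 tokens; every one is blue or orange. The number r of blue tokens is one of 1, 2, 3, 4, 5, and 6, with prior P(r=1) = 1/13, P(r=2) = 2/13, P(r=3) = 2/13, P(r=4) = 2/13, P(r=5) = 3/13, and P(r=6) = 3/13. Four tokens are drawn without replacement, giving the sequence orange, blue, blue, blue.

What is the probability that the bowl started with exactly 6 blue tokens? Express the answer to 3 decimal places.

The likelihood of the observed sequence under each hypothesis: P(data | r = 1) = (6/7)(1/6)(0/5) = 0; P(data | r = 2) = (5/7)(2/6)(1/5)(0/4) = 0; P(data | r = 3) = (4/7)(3/6)(2/5)(1/4) = 1/35; P(data | r = 4) = (3/7)(4/6)(3/5)(2/4) = 3/35; P(data | r = 5) = (2/7)(5/6)(4/5)(3/4) = 1/7; P(data | r = 6) = (1/7)(6/6)(5/5)(4/4) = 1/7.
The prior-weighted likelihoods are 1/13 · 0 = 0, 2/13 · 0 = 0, 2/13 · 1/35 = 2/455, 2/13 · 3/35 = 6/455, 3/13 · 1/7 = 3/91, 3/13 · 1/7 = 3/91; these sum to 38/455.
Hence P(r = 6 | data) = (3/91) / (38/455) = 15/38.

0.395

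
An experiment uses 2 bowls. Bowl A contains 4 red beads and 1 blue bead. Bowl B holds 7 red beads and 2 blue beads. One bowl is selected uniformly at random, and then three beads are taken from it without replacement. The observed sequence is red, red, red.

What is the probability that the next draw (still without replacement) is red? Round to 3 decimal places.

0.585

For each hypothesis, P(data | H) works out to: P(data | bowl A) = (4/5)(3/4)(2/3) = 2/5; P(data | bowl B) = (7/9)(6/8)(5/7) = 5/12.
The prior-weighted likelihoods are 1/2 · 2/5 = 1/5, 1/2 · 5/12 = 5/24; summing to 49/120.
Dividing through by the total gives posterior P(bowl A | data) = 24/49, P(bowl B | data) = 25/49.
The predictive probability is P(red next | data) = (1/2)(24/49) + (2/3)(25/49) = 86/147.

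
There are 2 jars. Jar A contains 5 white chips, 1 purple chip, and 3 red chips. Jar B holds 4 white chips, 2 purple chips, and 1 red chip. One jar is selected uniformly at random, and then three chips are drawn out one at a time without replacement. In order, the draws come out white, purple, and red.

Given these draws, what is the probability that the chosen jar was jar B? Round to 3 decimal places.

Under each hypothesis, the probability of the observed sequence is: P(data | jar A) = (5/9)(1/8)(3/7) = 5/168; P(data | jar B) = (4/7)(2/6)(1/5) = 4/105.
The prior-weighted likelihoods are 1/2 · 5/168 = 5/336, 1/2 · 4/105 = 2/105; summing to 19/560.
Therefore the posterior P(jar B | data) = (2/105) / (19/560) = 32/57.

0.561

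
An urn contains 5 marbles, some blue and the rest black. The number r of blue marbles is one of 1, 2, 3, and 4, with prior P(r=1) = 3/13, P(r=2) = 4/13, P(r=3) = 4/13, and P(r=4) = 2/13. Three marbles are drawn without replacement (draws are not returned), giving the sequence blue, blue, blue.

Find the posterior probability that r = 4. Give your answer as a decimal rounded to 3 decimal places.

0.667

Compute the likelihood of the observed sequence for each case: P(data | r = 1) = (1/5)(0/4) = 0; P(data | r = 2) = (2/5)(1/4)(0/3) = 0; P(data | r = 3) = (3/5)(2/4)(1/3) = 1/10; P(data | r = 4) = (4/5)(3/4)(2/3) = 2/5.
The prior-weighted likelihoods are 3/13 · 0 = 0, 4/13 · 0 = 0, 4/13 · 1/10 = 2/65, 2/13 · 2/5 = 4/65; summing to 6/65.
Therefore the posterior P(r = 4 | data) = (4/65) / (6/65) = 2/3.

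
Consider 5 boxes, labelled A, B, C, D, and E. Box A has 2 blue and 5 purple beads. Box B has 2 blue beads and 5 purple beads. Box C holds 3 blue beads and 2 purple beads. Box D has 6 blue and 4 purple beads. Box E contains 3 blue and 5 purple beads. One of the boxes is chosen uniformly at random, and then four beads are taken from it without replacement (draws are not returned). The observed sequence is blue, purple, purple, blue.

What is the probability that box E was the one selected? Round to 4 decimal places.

Compute the likelihood of the observed sequence for each case: P(data | box A) = (2/7)(5/6)(4/5)(1/4) = 0.047619; P(data | box B) = (2/7)(5/6)(4/5)(1/4) = 0.047619; P(data | box C) = (3/5)(2/4)(1/3)(2/2) = 0.1; P(data | box D) = (6/10)(4/9)(3/8)(5/7) = 0.071429; P(data | box E) = (3/8)(5/7)(4/6)(2/5) = 0.071429.
Weighting by the prior gives 1/5 · 0.047619 = 0.0095238, 1/5 · 0.047619 = 0.0095238, 1/5 · 0.1 = 0.02, 1/5 · 0.071429 = 0.014286, 1/5 · 0.071429 = 0.014286; these sum to 0.067619.
Therefore the posterior P(box E | data) = (0.014286) / (0.067619) = 0.21127.

0.2113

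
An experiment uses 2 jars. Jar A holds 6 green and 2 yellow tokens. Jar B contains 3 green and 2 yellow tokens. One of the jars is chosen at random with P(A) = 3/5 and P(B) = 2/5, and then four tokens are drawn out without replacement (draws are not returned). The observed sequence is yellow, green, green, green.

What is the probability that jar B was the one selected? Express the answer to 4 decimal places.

The likelihood of the observed sequence under each hypothesis: P(data | jar A) = (2/8)(6/7)(5/6)(4/5) = 1/7; P(data | jar B) = (2/5)(3/4)(2/3)(1/2) = 1/10.
The prior-weighted likelihoods are 3/5 · 1/7 = 3/35, 2/5 · 1/10 = 1/25; with total 22/175.
Hence P(jar B | data) = (1/25) / (22/175) = 7/22.

0.3182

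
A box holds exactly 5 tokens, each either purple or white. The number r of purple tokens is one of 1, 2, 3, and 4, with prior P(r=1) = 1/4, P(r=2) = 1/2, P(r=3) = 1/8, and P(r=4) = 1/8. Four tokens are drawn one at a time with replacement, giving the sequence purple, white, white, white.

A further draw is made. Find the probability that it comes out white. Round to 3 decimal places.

Compute the likelihood of the observed sequence for each case: P(data | r = 1) = (1/5)(4/5)(4/5)(4/5) = 0.1024; P(data | r = 2) = (2/5)(3/5)(3/5)(3/5) = 0.0864; P(data | r = 3) = (3/5)(2/5)(2/5)(2/5) = 0.0384; P(data | r = 4) = (4/5)(1/5)(1/5)(1/5) = 0.0064.
Multiplying each by its prior: 1/4 · 0.1024 = 0.0256, 1/2 · 0.0864 = 0.0432, 1/8 · 0.0384 = 0.0048, 1/8 · 0.0064 = 0.0008; summing to 0.0744.
The posterior is then P(r = 1 | data) = 0.34409, P(r = 2 | data) = 0.58065, P(r = 3 | data) = 0.064516, P(r = 4 | data) = 0.010753.
So P(white next | data) = Σ P(white next | H) P(H | data) = (4/5)(0.34409) + (3/5)(0.58065) + (2/5)(0.064516) + (1/5)(0.010753) = 0.65161.

0.652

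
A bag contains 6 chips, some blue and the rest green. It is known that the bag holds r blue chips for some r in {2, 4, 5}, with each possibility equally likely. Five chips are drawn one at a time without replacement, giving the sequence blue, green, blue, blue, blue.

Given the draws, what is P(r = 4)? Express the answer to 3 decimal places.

0.286

The likelihood of the observed sequence under each hypothesis: P(data | r = 2) = (2/6)(4/5)(1/4)(0/3) = 0; P(data | r = 4) = (4/6)(2/5)(3/4)(2/3)(1/2) = 1/15; P(data | r = 5) = (5/6)(1/5)(4/4)(3/3)(2/2) = 1/6.
Multiplying each by its prior: 1/3 · 0 = 0, 1/3 · 1/15 = 1/45, 1/3 · 1/6 = 1/18; with total 7/90.
Hence P(r = 4 | data) = (1/45) / (7/90) = 2/7.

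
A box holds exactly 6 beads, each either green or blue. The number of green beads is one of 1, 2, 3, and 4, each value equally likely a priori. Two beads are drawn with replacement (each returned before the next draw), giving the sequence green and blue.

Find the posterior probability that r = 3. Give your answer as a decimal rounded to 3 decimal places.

The likelihood of the observed sequence under each hypothesis: P(data | r = 1) = (1/6)(5/6) = 5/36; P(data | r = 2) = (2/6)(4/6) = 2/9; P(data | r = 3) = (3/6)(3/6) = 1/4; P(data | r = 4) = (4/6)(2/6) = 2/9.
Multiplying each by its prior: 1/4 · 5/36 = 5/144, 1/4 · 2/9 = 1/18, 1/4 · 1/4 = 1/16, 1/4 · 2/9 = 1/18; these sum to 5/24.
By Bayes' rule, P(r = 3 | data) = (1/16) / (5/24) = 3/10.

0.300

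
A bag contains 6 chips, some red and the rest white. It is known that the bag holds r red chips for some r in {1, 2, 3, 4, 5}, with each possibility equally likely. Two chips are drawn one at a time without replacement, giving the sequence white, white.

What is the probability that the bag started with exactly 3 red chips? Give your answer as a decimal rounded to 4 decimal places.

0.1500

Compute the likelihood of the observed sequence for each case: P(data | r = 1) = (5/6)(4/5) = 2/3; P(data | r = 2) = (4/6)(3/5) = 2/5; P(data | r = 3) = (3/6)(2/5) = 1/5; P(data | r = 4) = (2/6)(1/5) = 1/15; P(data | r = 5) = (1/6)(0/5) = 0.
The prior-weighted likelihoods are 1/5 · 2/3 = 2/15, 1/5 · 2/5 = 2/25, 1/5 · 1/5 = 1/25, 1/5 · 1/15 = 1/75, 1/5 · 0 = 0; summing to 4/15.
Hence P(r = 3 | data) = (1/25) / (4/15) = 3/20.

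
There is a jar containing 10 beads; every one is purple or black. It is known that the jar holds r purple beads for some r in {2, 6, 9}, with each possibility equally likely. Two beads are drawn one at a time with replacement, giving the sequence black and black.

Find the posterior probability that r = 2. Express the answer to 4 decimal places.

0.7901

The likelihood of the observed sequence under each hypothesis: P(data | r = 2) = (8/10)(8/10) = 16/25; P(data | r = 6) = (4/10)(4/10) = 4/25; P(data | r = 9) = (1/10)(1/10) = 1/100.
Weighting by the prior gives 1/3 · 16/25 = 16/75, 1/3 · 4/25 = 4/75, 1/3 · 1/100 = 1/300; with total 27/100.
By Bayes' rule, P(r = 2 | data) = (16/75) / (27/100) = 64/81.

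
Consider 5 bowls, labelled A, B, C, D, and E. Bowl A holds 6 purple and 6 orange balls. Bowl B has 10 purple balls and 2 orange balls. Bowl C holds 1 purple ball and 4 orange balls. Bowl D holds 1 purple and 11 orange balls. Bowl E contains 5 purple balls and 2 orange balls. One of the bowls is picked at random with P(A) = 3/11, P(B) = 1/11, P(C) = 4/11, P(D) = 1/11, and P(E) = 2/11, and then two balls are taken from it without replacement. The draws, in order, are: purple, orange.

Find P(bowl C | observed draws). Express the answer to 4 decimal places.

Compute the likelihood of the observed sequence for each case: P(data | bowl A) = (6/12)(6/11) = 0.27273; P(data | bowl B) = (10/12)(2/11) = 0.15152; P(data | bowl C) = (1/5)(4/4) = 0.2; P(data | bowl D) = (1/12)(11/11) = 0.083333; P(data | bowl E) = (5/7)(2/6) = 0.2381.
Weighting by the prior gives 3/11 · 0.27273 = 0.07438, 1/11 · 0.15152 = 0.013774, 4/11 · 0.2 = 0.072727, 1/11 · 0.083333 = 0.0075758, 2/11 · 0.2381 = 0.04329; with total 0.21175.
By Bayes' rule, P(bowl C | data) = (0.072727) / (0.21175) = 0.34346.

0.3435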